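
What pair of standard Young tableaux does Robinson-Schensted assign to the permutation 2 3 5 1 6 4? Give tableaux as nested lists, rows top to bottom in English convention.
P = [[1, 3, 4, 6], [2, 5]], Q = [[1, 2, 3, 5], [4, 6]]

Insert each entry of the permutation into P by Schensted row insertion, recording in Q the position of each new cell.

Insert 2: appended to row 1. P = [[2]].
Insert 3: appended to row 1. P = [[2, 3]].
Insert 5: appended to row 1. P = [[2, 3, 5]].
Insert 1: 1 bumps 2 from row 1; 2 starts row 2. P = [[1, 3, 5], [2]].
Insert 6: appended to row 1. P = [[1, 3, 5, 6], [2]].
Insert 4: 4 bumps 5 from row 1; 5 appends to row 2. P = [[1, 3, 4, 6], [2, 5]].

So P = [[1, 3, 4, 6], [2, 5]], Q = [[1, 2, 3, 5], [4, 6]].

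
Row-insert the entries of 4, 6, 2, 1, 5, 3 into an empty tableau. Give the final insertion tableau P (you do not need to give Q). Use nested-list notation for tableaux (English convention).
P = [[1, 3], [2, 5], [4, 6]]

Insert 4: appended to row 1. P = [[4]].
Insert 6: appended to row 1. P = [[4, 6]].
Insert 2: 2 bumps 4 from row 1; 4 starts row 2. P = [[2, 6], [4]].
Insert 1: 1 bumps 2 from row 1; 2 bumps 4 from row 2; 4 starts row 3. P = [[1, 6], [2], [4]].
Insert 5: 5 bumps 6 from row 1; 6 appends to row 2. P = [[1, 5], [2, 6], [4]].
Insert 3: 3 bumps 5 from row 1; 5 bumps 6 from row 2; 6 appends to row 3. P = [[1, 3], [2, 5], [4, 6]].

So P = [[1, 3], [2, 5], [4, 6]].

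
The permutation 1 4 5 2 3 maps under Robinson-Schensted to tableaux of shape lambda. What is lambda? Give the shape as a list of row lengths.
RSK row insertion gives P = [[1, 2, 3], [4, 5]], which has shape [3, 2].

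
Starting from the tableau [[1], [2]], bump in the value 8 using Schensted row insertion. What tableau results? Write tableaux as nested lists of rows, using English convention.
[[1, 8], [2]]

8 is larger than every entry of row 1, so it is appended to row 1. The new tableau is [[1, 8], [2]].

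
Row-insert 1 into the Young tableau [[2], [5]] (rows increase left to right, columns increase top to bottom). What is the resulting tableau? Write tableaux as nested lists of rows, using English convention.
In row 1, 1 replaces 2 (the leftmost entry greater than 1); 2 is bumped to row 2. In row 2, 2 replaces 5 (the leftmost entry greater than 2); 5 is bumped to row 3. 5 starts a new row 3. The new tableau is [[1], [2], [5]].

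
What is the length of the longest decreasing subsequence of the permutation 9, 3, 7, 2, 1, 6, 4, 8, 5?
4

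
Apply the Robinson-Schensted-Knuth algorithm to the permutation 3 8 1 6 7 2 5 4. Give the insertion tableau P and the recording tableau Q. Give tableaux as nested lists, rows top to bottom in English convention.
Insert each entry of the permutation into P by Schensted row insertion, recording in Q the position of each new cell.

Insert 3: appended to row 1. P = [[3]].
Insert 8: appended to row 1. P = [[3, 8]].
Insert 1: 1 bumps 3 from row 1; 3 starts row 2. P = [[1, 8], [3]].
Insert 6: 6 bumps 8 from row 1; 8 appends to row 2. P = [[1, 6], [3, 8]].
Insert 7: appended to row 1. P = [[1, 6, 7], [3, 8]].
Insert 2: 2 bumps 6 from row 1; 6 bumps 8 from row 2; 8 starts row 3. P = [[1, 2, 7], [3, 6], [8]].
Insert 5: 5 bumps 7 from row 1; 7 appends to row 2. P = [[1, 2, 5], [3, 6, 7], [8]].
Insert 4: 4 bumps 5 from row 1; 5 bumps 6 from row 2; 6 bumps 8 from row 3; 8 starts row 4. P = [[1, 2, 4], [3, 5, 7], [6], [8]].

So P = [[1, 2, 4], [3, 5, 7], [6], [8]], Q = [[1, 2, 5], [3, 4, 7], [6], [8]].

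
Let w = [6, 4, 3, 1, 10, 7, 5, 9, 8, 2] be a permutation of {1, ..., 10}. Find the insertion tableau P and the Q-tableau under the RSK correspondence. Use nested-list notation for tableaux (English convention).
Insert each entry of the permutation into P by Schensted row insertion, recording in Q the position of each new cell.

Insert 6: appended to row 1. P = [[6]].
Insert 4: 4 bumps 6 from row 1; 6 starts row 2. P = [[4], [6]].
Insert 3: 3 bumps 4 from row 1; 4 bumps 6 from row 2; 6 starts row 3. P = [[3], [4], [6]].
Insert 1: 1 bumps 3 from row 1; 3 bumps 4 from row 2; 4 bumps 6 from row 3; 6 starts row 4. P = [[1], [3], [4], [6]].
Insert 10: appended to row 1. P = [[1, 10], [3], [4], [6]].
Insert 7: 7 bumps 10 from row 1; 10 appends to row 2. P = [[1, 7], [3, 10], [4], [6]].
Insert 5: 5 bumps 7 from row 1; 7 bumps 10 from row 2; 10 appends to row 3. P = [[1, 5], [3, 7], [4, 10], [6]].
Insert 9: appended to row 1. P = [[1, 5, 9], [3, 7], [4, 10], [6]].
Insert 8: 8 bumps 9 from row 1; 9 appends to row 2. P = [[1, 5, 8], [3, 7, 9], [4, 10], [6]].
Insert 2: 2 bumps 5 from row 1; 5 bumps 7 from row 2; 7 bumps 10 from row 3; 10 appends to row 4. P = [[1, 2, 8], [3, 5, 9], [4, 7], [6, 10]].

So P = [[1, 2, 8], [3, 5, 9], [4, 7], [6, 10]], Q = [[1, 5, 8], [2, 6, 9], [3, 7], [4, 10]].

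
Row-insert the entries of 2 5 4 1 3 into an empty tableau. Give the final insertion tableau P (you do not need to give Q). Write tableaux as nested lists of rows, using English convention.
After inserting 2: P = [[2]].
After inserting 5: P = [[2, 5]].
After inserting 4: P = [[2, 4], [5]].
After inserting 1: P = [[1, 4], [2], [5]].
After inserting 3: P = [[1, 3], [2, 4], [5]].

So P = [[1, 3], [2, 4], [5]].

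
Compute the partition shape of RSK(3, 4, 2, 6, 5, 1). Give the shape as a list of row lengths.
Row-insert each entry into an empty tableau.

After inserting 3: P = [[3]].
After inserting 4: P = [[3, 4]].
After inserting 2: P = [[2, 4], [3]].
After inserting 6: P = [[2, 4, 6], [3]].
After inserting 5: P = [[2, 4, 5], [3, 6]].
After inserting 1: P = [[1, 4, 5], [2, 6], [3]].

The final insertion tableau P = [[1, 4, 5], [2, 6], [3]] has shape [3, 2, 1].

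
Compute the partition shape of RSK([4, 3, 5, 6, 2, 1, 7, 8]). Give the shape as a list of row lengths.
Row-insert each entry into an empty tableau.

After inserting 4: P = [[4]].
After inserting 3: P = [[3], [4]].
After inserting 5: P = [[3, 5], [4]].
After inserting 6: P = [[3, 5, 6], [4]].
After inserting 2: P = [[2, 5, 6], [3], [4]].
After inserting 1: P = [[1, 5, 6], [2], [3], [4]].
After inserting 7: P = [[1, 5, 6, 7], [2], [3], [4]].
After inserting 8: P = [[1, 5, 6, 7, 8], [2], [3], [4]].

The final insertion tableau P = [[1, 5, 6, 7, 8], [2], [3], [4]] has shape [5, 1, 1, 1].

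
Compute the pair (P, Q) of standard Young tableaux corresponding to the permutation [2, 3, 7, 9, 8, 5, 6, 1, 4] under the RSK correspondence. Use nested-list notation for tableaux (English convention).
Insert each entry of the permutation into P by Schensted row insertion, recording in Q the position of each new cell.

After inserting 2: P = [[2]].
After inserting 3: P = [[2, 3]].
After inserting 7: P = [[2, 3, 7]].
After inserting 9: P = [[2, 3, 7, 9]].
After inserting 8: P = [[2, 3, 7, 8], [9]].
After inserting 5: P = [[2, 3, 5, 8], [7], [9]].
After inserting 6: P = [[2, 3, 5, 6], [7, 8], [9]].
After inserting 1: P = [[1, 3, 5, 6], [2, 8], [7], [9]].
After inserting 4: P = [[1, 3, 4, 6], [2, 5], [7, 8], [9]].

So P = [[1, 3, 4, 6], [2, 5], [7, 8], [9]], Q = [[1, 2, 3, 4], [5, 7], [6, 9], [8]].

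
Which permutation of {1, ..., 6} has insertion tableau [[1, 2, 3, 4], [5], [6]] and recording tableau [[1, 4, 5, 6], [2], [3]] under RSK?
6 5 1 2 3 4

Reverse the RSK construction: for i from n down to 1, find the cell of Q containing i, remove the entry at that cell from P, and reverse-bump it up through P; the value ejected from row 1 is w(i).

Step i=6: Q has 6 at row 1, column 4; remove that cell from P, ejecting 4. So w(6) = 4. P is now [[1, 2, 3], [5], [6]].
Step i=5: Q has 5 at row 1, column 3; remove that cell from P, ejecting 3. So w(5) = 3. P is now [[1, 2], [5], [6]].
Step i=4: Q has 4 at row 1, column 2; remove that cell from P, ejecting 2. So w(4) = 2. P is now [[1], [5], [6]].
Step i=3: Q has 3 at row 3, column 1; remove 6 from row 3 of P and reverse-bump: 6 enters row 2 and ejects 5; 5 enters row 1 and ejects 1. So w(3) = 1. P is now [[5], [6]].
Step i=2: Q has 2 at row 2, column 1; remove 6 from row 2 of P and reverse-bump: 6 enters row 1 and ejects 5. So w(2) = 5. P is now [[6]].
Step i=1: Q has 1 at row 1, column 1; remove that cell from P, ejecting 6. So w(1) = 6. P is now [].

So w = 6 5 1 2 3 4.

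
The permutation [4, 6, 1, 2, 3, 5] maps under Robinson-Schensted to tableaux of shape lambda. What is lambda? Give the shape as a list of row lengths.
[4, 2]

RSK row insertion gives P = [[1, 2, 3, 5], [4, 6]], which has shape [4, 2].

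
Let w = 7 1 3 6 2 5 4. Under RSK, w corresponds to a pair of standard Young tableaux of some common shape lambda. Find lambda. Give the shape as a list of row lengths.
Row-insert each entry into an empty tableau.

After inserting 7: P = [[7]].
After inserting 1: P = [[1], [7]].
After inserting 3: P = [[1, 3], [7]].
After inserting 6: P = [[1, 3, 6], [7]].
After inserting 2: P = [[1, 2, 6], [3], [7]].
After inserting 5: P = [[1, 2, 5], [3, 6], [7]].
After inserting 4: P = [[1, 2, 4], [3, 5], [6], [7]].

The final insertion tableau P = [[1, 2, 4], [3, 5], [6], [7]] has shape [3, 2, 1, 1].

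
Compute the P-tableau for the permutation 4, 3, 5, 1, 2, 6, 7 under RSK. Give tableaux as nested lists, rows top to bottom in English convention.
P = [[1, 2, 6, 7], [3, 5], [4]]

After inserting 4: P = [[4]].
After inserting 3: P = [[3], [4]].
After inserting 5: P = [[3, 5], [4]].
After inserting 1: P = [[1, 5], [3], [4]].
After inserting 2: P = [[1, 2], [3, 5], [4]].
After inserting 6: P = [[1, 2, 6], [3, 5], [4]].
After inserting 7: P = [[1, 2, 6, 7], [3, 5], [4]].

So P = [[1, 2, 6, 7], [3, 5], [4]].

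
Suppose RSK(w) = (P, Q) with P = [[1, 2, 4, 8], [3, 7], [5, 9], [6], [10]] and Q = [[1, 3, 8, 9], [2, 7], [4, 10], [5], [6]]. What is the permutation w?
Reverse the RSK construction: for i from n down to 1, find the cell of Q containing i, remove the entry at that cell from P, and reverse-bump it up through P; the value ejected from row 1 is w(i).

Step i=10: Q has 10 at row 3, column 2; remove 9 from row 3 of P and reverse-bump: 9 enters row 2 and ejects 7; 7 enters row 1 and ejects 4. So w(10) = 4. P is now [[1, 2, 7, 8], [3, 9], [5], [6], [10]].
Step i=9: Q has 9 at row 1, column 4; remove that cell from P, ejecting 8. So w(9) = 8. P is now [[1, 2, 7], [3, 9], [5], [6], [10]].
Step i=8: Q has 8 at row 1, column 3; remove that cell from P, ejecting 7. So w(8) = 7. P is now [[1, 2], [3, 9], [5], [6], [10]].
Step i=7: Q has 7 at row 2, column 2; remove 9 from row 2 of P and reverse-bump: 9 enters row 1 and ejects 2. So w(7) = 2. P is now [[1, 9], [3], [5], [6], [10]].
Step i=6: Q has 6 at row 5, column 1; remove 10 from row 5 of P and reverse-bump: 10 enters row 4 and ejects 6; 6 enters row 3 and ejects 5; 5 enters row 2 and ejects 3; 3 enters row 1 and ejects 1. So w(6) = 1. P is now [[3, 9], [5], [6], [10]].
Step i=5: Q has 5 at row 4, column 1; remove 10 from row 4 of P and reverse-bump: 10 enters row 3 and ejects 6; 6 enters row 2 and ejects 5; 5 enters row 1 and ejects 3. So w(5) = 3. P is now [[5, 9], [6], [10]].
Step i=4: Q has 4 at row 3, column 1; remove 10 from row 3 of P and reverse-bump: 10 enters row 2 and ejects 6; 6 enters row 1 and ejects 5. So w(4) = 5. P is now [[6, 9], [10]].
Step i=3: Q has 3 at row 1, column 2; remove that cell from P, ejecting 9. So w(3) = 9. P is now [[6], [10]].
Step i=2: Q has 2 at row 2, column 1; remove 10 from row 2 of P and reverse-bump: 10 enters row 1 and ejects 6. So w(2) = 6. P is now [[10]].
Step i=1: Q has 1 at row 1, column 1; remove that cell from P, ejecting 10. So w(1) = 10. P is now [].

So w = 10 6 9 5 3 1 2 7 8 4.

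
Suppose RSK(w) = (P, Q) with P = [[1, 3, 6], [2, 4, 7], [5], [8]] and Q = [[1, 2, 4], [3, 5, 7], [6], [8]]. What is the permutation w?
Reverse the RSK construction: for i from n down to 1, find the cell of Q containing i, remove the entry at that cell from P, and reverse-bump it up through P; the value ejected from row 1 is w(i).

Step i=8: Q has 8 at row 4, column 1; remove 8 from row 4 of P and reverse-bump: 8 enters row 3 and ejects 5; 5 enters row 2 and ejects 4; 4 enters row 1 and ejects 3. So w(8) = 3. P is now [[1, 4, 6], [2, 5, 7], [8]].
Step i=7: Q has 7 at row 2, column 3; remove 7 from row 2 of P and reverse-bump: 7 enters row 1 and ejects 6. So w(7) = 6. P is now [[1, 4, 7], [2, 5], [8]].
Step i=6: Q has 6 at row 3, column 1; remove 8 from row 3 of P and reverse-bump: 8 enters row 2 and ejects 5; 5 enters row 1 and ejects 4. So w(6) = 4. P is now [[1, 5, 7], [2, 8]].
Step i=5: Q has 5 at row 2, column 2; remove 8 from row 2 of P and reverse-bump: 8 enters row 1 and ejects 7. So w(5) = 7. P is now [[1, 5, 8], [2]].
Step i=4: Q has 4 at row 1, column 3; remove that cell from P, ejecting 8. So w(4) = 8. P is now [[1, 5], [2]].
Step i=3: Q has 3 at row 2, column 1; remove 2 from row 2 of P and reverse-bump: 2 enters row 1 and ejects 1. So w(3) = 1. P is now [[2, 5]].
Step i=2: Q has 2 at row 1, column 2; remove that cell from P, ejecting 5. So w(2) = 5. P is now [[2]].
Step i=1: Q has 1 at row 1, column 1; remove that cell from P, ejecting 2. So w(1) = 2. P is now [].

So w = 2 5 1 8 7 4 6 3.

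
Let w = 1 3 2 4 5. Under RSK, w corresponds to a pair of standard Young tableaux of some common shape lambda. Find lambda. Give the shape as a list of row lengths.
[4, 1]

Row-insert each entry into an empty tableau.

After inserting 1: P = [[1]].
After inserting 3: P = [[1, 3]].
After inserting 2: P = [[1, 2], [3]].
After inserting 4: P = [[1, 2, 4], [3]].
After inserting 5: P = [[1, 2, 4, 5], [3]].

The final insertion tableau P = [[1, 2, 4, 5], [3]] has shape [4, 1].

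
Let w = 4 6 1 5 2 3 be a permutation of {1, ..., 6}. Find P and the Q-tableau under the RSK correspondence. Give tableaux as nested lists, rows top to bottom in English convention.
Insert each entry of the permutation into P by Schensted row insertion, recording in Q the position of each new cell.

After inserting 4: P = [[4]].
After inserting 6: P = [[4, 6]].
After inserting 1: P = [[1, 6], [4]].
After inserting 5: P = [[1, 5], [4, 6]].
After inserting 2: P = [[1, 2], [4, 5], [6]].
After inserting 3: P = [[1, 2, 3], [4, 5], [6]].

So P = [[1, 2, 3], [4, 5], [6]], Q = [[1, 2, 6], [3, 4], [5]].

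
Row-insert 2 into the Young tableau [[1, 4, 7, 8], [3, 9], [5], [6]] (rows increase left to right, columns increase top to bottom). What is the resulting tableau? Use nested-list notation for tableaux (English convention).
[[1, 2, 7, 8], [3, 4], [5, 9], [6]]

In row 1, 2 replaces 4 (the leftmost entry greater than 2); 4 is bumped to row 2. In row 2, 4 replaces 9 (the leftmost entry greater than 4); 9 is bumped to row 3. 9 is appended to row 3. The new tableau is [[1, 2, 7, 8], [3, 4], [5, 9], [6]].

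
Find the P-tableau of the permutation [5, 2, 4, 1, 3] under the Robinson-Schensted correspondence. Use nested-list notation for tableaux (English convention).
Insert 5: appended to row 1. P = [[5]].
Insert 2: 2 bumps 5 from row 1; 5 starts row 2. P = [[2], [5]].
Insert 4: appended to row 1. P = [[2, 4], [5]].
Insert 1: 1 bumps 2 from row 1; 2 bumps 5 from row 2; 5 starts row 3. P = [[1, 4], [2], [5]].
Insert 3: 3 bumps 4 from row 1; 4 appends to row 2. P = [[1, 3], [2, 4], [5]].

So P = [[1, 3], [2, 4], [5]].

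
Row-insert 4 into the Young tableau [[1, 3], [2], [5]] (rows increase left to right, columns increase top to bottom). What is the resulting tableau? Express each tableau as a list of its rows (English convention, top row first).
4 is larger than every entry of row 1, so it is appended to row 1. The new tableau is [[1, 3, 4], [2], [5]].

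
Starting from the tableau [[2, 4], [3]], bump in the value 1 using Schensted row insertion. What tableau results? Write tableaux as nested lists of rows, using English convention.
In row 1, 1 replaces 2 (the leftmost entry greater than 1); 2 is bumped to row 2. In row 2, 2 replaces 3 (the leftmost entry greater than 2); 3 is bumped to row 3. 3 starts a new row 3. The new tableau is [[1, 4], [2], [3]].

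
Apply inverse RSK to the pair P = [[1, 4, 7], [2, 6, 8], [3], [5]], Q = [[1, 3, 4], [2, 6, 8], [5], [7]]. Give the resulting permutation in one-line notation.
Reverse the RSK construction: for i from n down to 1, find the cell of Q containing i, remove the entry at that cell from P, and reverse-bump it up through P; the value ejected from row 1 is w(i).

Step i=8: Q has 8 at row 2, column 3; remove 8 from row 2 of P and reverse-bump: 8 enters row 1 and ejects 7. So w(8) = 7. P is now [[1, 4, 8], [2, 6], [3], [5]].
Step i=7: Q has 7 at row 4, column 1; remove 5 from row 4 of P and reverse-bump: 5 enters row 3 and ejects 3; 3 enters row 2 and ejects 2; 2 enters row 1 and ejects 1. So w(7) = 1. P is now [[2, 4, 8], [3, 6], [5]].
Step i=6: Q has 6 at row 2, column 2; remove 6 from row 2 of P and reverse-bump: 6 enters row 1 and ejects 4. So w(6) = 4. P is now [[2, 6, 8], [3], [5]].
Step i=5: Q has 5 at row 3, column 1; remove 5 from row 3 of P and reverse-bump: 5 enters row 2 and ejects 3; 3 enters row 1 and ejects 2. So w(5) = 2. P is now [[3, 6, 8], [5]].
Step i=4: Q has 4 at row 1, column 3; remove that cell from P, ejecting 8. So w(4) = 8. P is now [[3, 6], [5]].
Step i=3: Q has 3 at row 1, column 2; remove that cell from P, ejecting 6. So w(3) = 6. P is now [[3], [5]].
Step i=2: Q has 2 at row 2, column 1; remove 5 from row 2 of P and reverse-bump: 5 enters row 1 and ejects 3. So w(2) = 3. P is now [[5]].
Step i=1: Q has 1 at row 1, column 1; remove that cell from P, ejecting 5. So w(1) = 5. P is now [].

So w = 5 3 6 8 2 4 1 7.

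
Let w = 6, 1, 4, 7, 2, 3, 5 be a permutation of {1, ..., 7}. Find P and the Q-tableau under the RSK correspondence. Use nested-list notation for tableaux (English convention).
Insert each entry of the permutation into P by Schensted row insertion, recording in Q the position of each new cell.

Insert 6: appended to row 1. P = [[6]].
Insert 1: 1 bumps 6 from row 1; 6 starts row 2. P = [[1], [6]].
Insert 4: appended to row 1. P = [[1, 4], [6]].
Insert 7: appended to row 1. P = [[1, 4, 7], [6]].
Insert 2: 2 bumps 4 from row 1; 4 bumps 6 from row 2; 6 starts row 3. P = [[1, 2, 7], [4], [6]].
Insert 3: 3 bumps 7 from row 1; 7 appends to row 2. P = [[1, 2, 3], [4, 7], [6]].
Insert 5: appended to row 1. P = [[1, 2, 3, 5], [4, 7], [6]].

So P = [[1, 2, 3, 5], [4, 7], [6]], Q = [[1, 3, 4, 7], [2, 6], [5]].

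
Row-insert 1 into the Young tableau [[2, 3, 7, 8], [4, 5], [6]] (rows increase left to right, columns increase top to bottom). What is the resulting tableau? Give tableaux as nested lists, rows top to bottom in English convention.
[[1, 3, 7, 8], [2, 5], [4], [6]]

In row 1, 1 replaces 2 (the leftmost entry greater than 1); 2 is bumped to row 2. In row 2, 2 replaces 4 (the leftmost entry greater than 2); 4 is bumped to row 3. In row 3, 4 replaces 6 (the leftmost entry greater than 4); 6 is bumped to row 4. 6 starts a new row 4. The new tableau is [[1, 3, 7, 8], [2, 5], [4], [6]].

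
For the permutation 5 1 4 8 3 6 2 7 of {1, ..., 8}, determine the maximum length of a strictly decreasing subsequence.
4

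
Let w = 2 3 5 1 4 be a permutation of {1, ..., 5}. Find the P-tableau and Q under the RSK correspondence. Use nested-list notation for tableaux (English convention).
P = [[1, 3, 4], [2, 5]], Q = [[1, 2, 3], [4, 5]]

Insert each entry of the permutation into P by Schensted row insertion, recording in Q the position of each new cell.

Insert 2: appended to row 1. P = [[2]].
Insert 3: appended to row 1. P = [[2, 3]].
Insert 5: appended to row 1. P = [[2, 3, 5]].
Insert 1: 1 bumps 2 from row 1; 2 starts row 2. P = [[1, 3, 5], [2]].
Insert 4: 4 bumps 5 from row 1; 5 appends to row 2. P = [[1, 3, 4], [2, 5]].

So P = [[1, 3, 4], [2, 5]], Q = [[1, 2, 3], [4, 5]].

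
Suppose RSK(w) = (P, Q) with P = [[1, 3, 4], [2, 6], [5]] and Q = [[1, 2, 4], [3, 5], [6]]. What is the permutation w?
2 5 3 6 4 1

Reverse the RSK construction: for i from n down to 1, find the cell of Q containing i, remove the entry at that cell from P, and reverse-bump it up through P; the value ejected from row 1 is w(i).

Step i=6: Q has 6 at row 3, column 1; remove 5 from row 3 of P and reverse-bump: 5 enters row 2 and ejects 2; 2 enters row 1 and ejects 1. So w(6) = 1. P is now [[2, 3, 4], [5, 6]].
Step i=5: Q has 5 at row 2, column 2; remove 6 from row 2 of P and reverse-bump: 6 enters row 1 and ejects 4. So w(5) = 4. P is now [[2, 3, 6], [5]].
Step i=4: Q has 4 at row 1, column 3; remove that cell from P, ejecting 6. So w(4) = 6. P is now [[2, 3], [5]].
Step i=3: Q has 3 at row 2, column 1; remove 5 from row 2 of P and reverse-bump: 5 enters row 1 and ejects 3. So w(3) = 3. P is now [[2, 5]].
Step i=2: Q has 2 at row 1, column 2; remove that cell from P, ejecting 5. So w(2) = 5. P is now [[2]].
Step i=1: Q has 1 at row 1, column 1; remove that cell from P, ejecting 2. So w(1) = 2. P is now [].

So w = 2 5 3 6 4 1.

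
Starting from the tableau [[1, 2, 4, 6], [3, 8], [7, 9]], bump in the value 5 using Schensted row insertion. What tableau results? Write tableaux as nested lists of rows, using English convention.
[[1, 2, 4, 5], [3, 6], [7, 8], [9]]

In row 1, 5 replaces 6 (the leftmost entry greater than 5); 6 is bumped to row 2. In row 2, 6 replaces 8 (the leftmost entry greater than 6); 8 is bumped to row 3. In row 3, 8 replaces 9 (the leftmost entry greater than 8); 9 is bumped to row 4. 9 starts a new row 4. The new tableau is [[1, 2, 4, 5], [3, 6], [7, 8], [9]].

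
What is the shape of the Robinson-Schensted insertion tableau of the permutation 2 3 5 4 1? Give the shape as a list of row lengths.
[3, 1, 1]

Row-insert each entry into an empty tableau.

After inserting 2: P = [[2]].
After inserting 3: P = [[2, 3]].
After inserting 5: P = [[2, 3, 5]].
After inserting 4: P = [[2, 3, 4], [5]].
After inserting 1: P = [[1, 3, 4], [2], [5]].

The final insertion tableau P = [[1, 3, 4], [2], [5]] has shape [3, 1, 1].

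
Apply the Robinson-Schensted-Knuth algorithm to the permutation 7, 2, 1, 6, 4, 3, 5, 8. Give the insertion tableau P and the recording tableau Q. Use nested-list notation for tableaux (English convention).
P = [[1, 3, 5, 8], [2, 4], [6], [7]], Q = [[1, 4, 7, 8], [2, 5], [3], [6]]

Insert each entry of the permutation into P by Schensted row insertion, recording in Q the position of each new cell.

After inserting 7: P = [[7]].
After inserting 2: P = [[2], [7]].
After inserting 1: P = [[1], [2], [7]].
After inserting 6: P = [[1, 6], [2], [7]].
After inserting 4: P = [[1, 4], [2, 6], [7]].
After inserting 3: P = [[1, 3], [2, 4], [6], [7]].
After inserting 5: P = [[1, 3, 5], [2, 4], [6], [7]].
After inserting 8: P = [[1, 3, 5, 8], [2, 4], [6], [7]].

So P = [[1, 3, 5, 8], [2, 4], [6], [7]], Q = [[1, 4, 7, 8], [2, 5], [3], [6]].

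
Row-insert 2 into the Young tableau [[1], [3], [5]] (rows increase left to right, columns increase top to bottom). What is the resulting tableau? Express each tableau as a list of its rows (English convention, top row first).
[[1, 2], [3], [5]]

2 is larger than every entry of row 1, so it is appended to row 1. The new tableau is [[1, 2], [3], [5]].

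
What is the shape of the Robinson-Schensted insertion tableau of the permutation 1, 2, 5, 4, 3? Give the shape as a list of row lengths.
[3, 1, 1]

Row-insert each entry into an empty tableau.

After inserting 1: P = [[1]].
After inserting 2: P = [[1, 2]].
After inserting 5: P = [[1, 2, 5]].
After inserting 4: P = [[1, 2, 4], [5]].
After inserting 3: P = [[1, 2, 3], [4], [5]].

The final insertion tableau P = [[1, 2, 3], [4], [5]] has shape [3, 1, 1].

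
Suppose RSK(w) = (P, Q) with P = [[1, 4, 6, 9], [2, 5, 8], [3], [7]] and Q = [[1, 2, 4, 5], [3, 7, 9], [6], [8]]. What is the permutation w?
Reverse the RSK construction: for i from n down to 1, find the cell of Q containing i, remove the entry at that cell from P, and reverse-bump it up through P; the value ejected from row 1 is w(i).

Step i=9: Q has 9 at row 2, column 3; remove 8 from row 2 of P and reverse-bump: 8 enters row 1 and ejects 6. So w(9) = 6. P is now [[1, 4, 8, 9], [2, 5], [3], [7]].
Step i=8: Q has 8 at row 4, column 1; remove 7 from row 4 of P and reverse-bump: 7 enters row 3 and ejects 3; 3 enters row 2 and ejects 2; 2 enters row 1 and ejects 1. So w(8) = 1. P is now [[2, 4, 8, 9], [3, 5], [7]].
Step i=7: Q has 7 at row 2, column 2; remove 5 from row 2 of P and reverse-bump: 5 enters row 1 and ejects 4. So w(7) = 4. P is now [[2, 5, 8, 9], [3], [7]].
Step i=6: Q has 6 at row 3, column 1; remove 7 from row 3 of P and reverse-bump: 7 enters row 2 and ejects 3; 3 enters row 1 and ejects 2. So w(6) = 2. P is now [[3, 5, 8, 9], [7]].
Step i=5: Q has 5 at row 1, column 4; remove that cell from P, ejecting 9. So w(5) = 9. P is now [[3, 5, 8], [7]].
Step i=4: Q has 4 at row 1, column 3; remove that cell from P, ejecting 8. So w(4) = 8. P is now [[3, 5], [7]].
Step i=3: Q has 3 at row 2, column 1; remove 7 from row 2 of P and reverse-bump: 7 enters row 1 and ejects 5. So w(3) = 5. P is now [[3, 7]].
Step i=2: Q has 2 at row 1, column 2; remove that cell from P, ejecting 7. So w(2) = 7. P is now [[3]].
Step i=1: Q has 1 at row 1, column 1; remove that cell from P, ejecting 3. So w(1) = 3. P is now [].

So w = 3 7 5 8 9 2 4 1 6.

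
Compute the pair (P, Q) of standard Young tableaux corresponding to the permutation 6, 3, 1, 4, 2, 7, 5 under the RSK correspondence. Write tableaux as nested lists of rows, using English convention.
P = [[1, 2, 5], [3, 4, 7], [6]], Q = [[1, 4, 6], [2, 5, 7], [3]]

Insert each entry of the permutation into P by Schensted row insertion, recording in Q the position of each new cell.

After inserting 6: P = [[6]].
After inserting 3: P = [[3], [6]].
After inserting 1: P = [[1], [3], [6]].
After inserting 4: P = [[1, 4], [3], [6]].
After inserting 2: P = [[1, 2], [3, 4], [6]].
After inserting 7: P = [[1, 2, 7], [3, 4], [6]].
After inserting 5: P = [[1, 2, 5], [3, 4, 7], [6]].

So P = [[1, 2, 5], [3, 4, 7], [6]], Q = [[1, 4, 6], [2, 5, 7], [3]].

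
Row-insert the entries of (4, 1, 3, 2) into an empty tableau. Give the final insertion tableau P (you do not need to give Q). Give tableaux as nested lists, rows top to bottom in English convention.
P = [[1, 2], [3], [4]]

Insert 4: appended to row 1. P = [[4]].
Insert 1: 1 bumps 4 from row 1; 4 starts row 2. P = [[1], [4]].
Insert 3: appended to row 1. P = [[1, 3], [4]].
Insert 2: 2 bumps 3 from row 1; 3 bumps 4 from row 2; 4 starts row 3. P = [[1, 2], [3], [4]].

So P = [[1, 2], [3], [4]].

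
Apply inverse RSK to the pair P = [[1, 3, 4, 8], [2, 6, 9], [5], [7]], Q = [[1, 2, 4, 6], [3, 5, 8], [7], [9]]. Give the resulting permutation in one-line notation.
2 5 3 7 6 9 4 8 1

Reverse the RSK construction: for i from n down to 1, find the cell of Q containing i, remove the entry at that cell from P, and reverse-bump it up through P; the value ejected from row 1 is w(i).

Step i=9: Q has 9 at row 4, column 1; remove 7 from row 4 of P and reverse-bump: 7 enters row 3 and ejects 5; 5 enters row 2 and ejects 2; 2 enters row 1 and ejects 1. So w(9) = 1. P is now [[2, 3, 4, 8], [5, 6, 9], [7]].
Step i=8: Q has 8 at row 2, column 3; remove 9 from row 2 of P and reverse-bump: 9 enters row 1 and ejects 8. So w(8) = 8. P is now [[2, 3, 4, 9], [5, 6], [7]].
Step i=7: Q has 7 at row 3, column 1; remove 7 from row 3 of P and reverse-bump: 7 enters row 2 and ejects 6; 6 enters row 1 and ejects 4. So w(7) = 4. P is now [[2, 3, 6, 9], [5, 7]].
Step i=6: Q has 6 at row 1, column 4; remove that cell from P, ejecting 9. So w(6) = 9. P is now [[2, 3, 6], [5, 7]].
Step i=5: Q has 5 at row 2, column 2; remove 7 from row 2 of P and reverse-bump: 7 enters row 1 and ejects 6. So w(5) = 6. P is now [[2, 3, 7], [5]].
Step i=4: Q has 4 at row 1, column 3; remove that cell from P, ejecting 7. So w(4) = 7. P is now [[2, 3], [5]].
Step i=3: Q has 3 at row 2, column 1; remove 5 from row 2 of P and reverse-bump: 5 enters row 1 and ejects 3. So w(3) = 3. P is now [[2, 5]].
Step i=2: Q has 2 at row 1, column 2; remove that cell from P, ejecting 5. So w(2) = 5. P is now [[2]].
Step i=1: Q has 1 at row 1, column 1; remove that cell from P, ejecting 2. So w(1) = 2. P is now [].

So w = 2 5 3 7 6 9 4 8 1.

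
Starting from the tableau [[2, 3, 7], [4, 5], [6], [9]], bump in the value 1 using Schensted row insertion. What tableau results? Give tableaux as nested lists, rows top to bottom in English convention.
In row 1, 1 replaces 2 (the leftmost entry greater than 1); 2 is bumped to row 2. In row 2, 2 replaces 4 (the leftmost entry greater than 2); 4 is bumped to row 3. In row 3, 4 replaces 6 (the leftmost entry greater than 4); 6 is bumped to row 4. In row 4, 6 replaces 9 (the leftmost entry greater than 6); 9 is bumped to row 5. 9 starts a new row 5. The new tableau is [[1, 3, 7], [2, 5], [4], [6], [9]].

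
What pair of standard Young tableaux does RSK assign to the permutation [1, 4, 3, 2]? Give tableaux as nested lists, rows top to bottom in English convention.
Insert each entry of the permutation into P by Schensted row insertion, recording in Q the position of each new cell.

Insert 1: appended to row 1. P = [[1]].
Insert 4: appended to row 1. P = [[1, 4]].
Insert 3: 3 bumps 4 from row 1; 4 starts row 2. P = [[1, 3], [4]].
Insert 2: 2 bumps 3 from row 1; 3 bumps 4 from row 2; 4 starts row 3. P = [[1, 2], [3], [4]].

So P = [[1, 2], [3], [4]], Q = [[1, 2], [3], [4]].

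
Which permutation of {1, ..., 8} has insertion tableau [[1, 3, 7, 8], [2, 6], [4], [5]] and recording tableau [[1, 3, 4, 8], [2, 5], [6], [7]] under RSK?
5 2 6 7 4 3 1 8

Reverse the RSK construction: for i from n down to 1, find the cell of Q containing i, remove the entry at that cell from P, and reverse-bump it up through P; the value ejected from row 1 is w(i).

Step i=8: Q has 8 at row 1, column 4; remove that cell from P, ejecting 8. So w(8) = 8. P is now [[1, 3, 7], [2, 6], [4], [5]].
Step i=7: Q has 7 at row 4, column 1; remove 5 from row 4 of P and reverse-bump: 5 enters row 3 and ejects 4; 4 enters row 2 and ejects 2; 2 enters row 1 and ejects 1. So w(7) = 1. P is now [[2, 3, 7], [4, 6], [5]].
Step i=6: Q has 6 at row 3, column 1; remove 5 from row 3 of P and reverse-bump: 5 enters row 2 and ejects 4; 4 enters row 1 and ejects 3. So w(6) = 3. P is now [[2, 4, 7], [5, 6]].
Step i=5: Q has 5 at row 2, column 2; remove 6 from row 2 of P and reverse-bump: 6 enters row 1 and ejects 4. So w(5) = 4. P is now [[2, 6, 7], [5]].
Step i=4: Q has 4 at row 1, column 3; remove that cell from P, ejecting 7. So w(4) = 7. P is now [[2, 6], [5]].
Step i=3: Q has 3 at row 1, column 2; remove that cell from P, ejecting 6. So w(3) = 6. P is now [[2], [5]].
Step i=2: Q has 2 at row 2, column 1; remove 5 from row 2 of P and reverse-bump: 5 enters row 1 and ejects 2. So w(2) = 2. P is now [[5]].
Step i=1: Q has 1 at row 1, column 1; remove that cell from P, ejecting 5. So w(1) = 5. P is now [].

So w = 5 2 6 7 4 3 1 8.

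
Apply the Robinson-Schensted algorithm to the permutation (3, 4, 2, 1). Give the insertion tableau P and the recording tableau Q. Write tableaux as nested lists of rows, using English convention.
Insert each entry of the permutation into P by Schensted row insertion, recording in Q the position of each new cell.

After inserting 3: P = [[3]].
After inserting 4: P = [[3, 4]].
After inserting 2: P = [[2, 4], [3]].
After inserting 1: P = [[1, 4], [2], [3]].

So P = [[1, 4], [2], [3]], Q = [[1, 2], [3], [4]].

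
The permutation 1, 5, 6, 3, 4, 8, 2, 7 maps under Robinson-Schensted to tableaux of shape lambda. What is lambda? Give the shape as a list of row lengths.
[4, 3, 1]

Row-insert each entry into an empty tableau.

After inserting 1: P = [[1]].
After inserting 5: P = [[1, 5]].
After inserting 6: P = [[1, 5, 6]].
After inserting 3: P = [[1, 3, 6], [5]].
After inserting 4: P = [[1, 3, 4], [5, 6]].
After inserting 8: P = [[1, 3, 4, 8], [5, 6]].
After inserting 2: P = [[1, 2, 4, 8], [3, 6], [5]].
After inserting 7: P = [[1, 2, 4, 7], [3, 6, 8], [5]].

The final insertion tableau P = [[1, 2, 4, 7], [3, 6, 8], [5]] has shape [4, 3, 1].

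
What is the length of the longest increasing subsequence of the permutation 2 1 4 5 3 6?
4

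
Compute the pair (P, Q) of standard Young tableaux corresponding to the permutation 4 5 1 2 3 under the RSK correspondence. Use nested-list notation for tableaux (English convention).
Insert each entry of the permutation into P by Schensted row insertion, recording in Q the position of each new cell.

After inserting 4: P = [[4]].
After inserting 5: P = [[4, 5]].
After inserting 1: P = [[1, 5], [4]].
After inserting 2: P = [[1, 2], [4, 5]].
After inserting 3: P = [[1, 2, 3], [4, 5]].

So P = [[1, 2, 3], [4, 5]], Q = [[1, 2, 5], [3, 4]].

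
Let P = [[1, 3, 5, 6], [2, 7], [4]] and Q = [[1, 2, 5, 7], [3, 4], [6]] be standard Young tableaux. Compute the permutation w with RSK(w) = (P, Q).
Reverse the RSK construction: for i from n down to 1, find the cell of Q containing i, remove the entry at that cell from P, and reverse-bump it up through P; the value ejected from row 1 is w(i).

Step i=7: Q has 7 at row 1, column 4; remove that cell from P, ejecting 6. So w(7) = 6. P is now [[1, 3, 5], [2, 7], [4]].
Step i=6: Q has 6 at row 3, column 1; remove 4 from row 3 of P and reverse-bump: 4 enters row 2 and ejects 2; 2 enters row 1 and ejects 1. So w(6) = 1. P is now [[2, 3, 5], [4, 7]].
Step i=5: Q has 5 at row 1, column 3; remove that cell from P, ejecting 5. So w(5) = 5. P is now [[2, 3], [4, 7]].
Step i=4: Q has 4 at row 2, column 2; remove 7 from row 2 of P and reverse-bump: 7 enters row 1 and ejects 3. So w(4) = 3. P is now [[2, 7], [4]].
Step i=3: Q has 3 at row 2, column 1; remove 4 from row 2 of P and reverse-bump: 4 enters row 1 and ejects 2. So w(3) = 2. P is now [[4, 7]].
Step i=2: Q has 2 at row 1, column 2; remove that cell from P, ejecting 7. So w(2) = 7. P is now [[4]].
Step i=1: Q has 1 at row 1, column 1; remove that cell from P, ejecting 4. So w(1) = 4. P is now [].

So w = 4 7 2 3 5 1 6.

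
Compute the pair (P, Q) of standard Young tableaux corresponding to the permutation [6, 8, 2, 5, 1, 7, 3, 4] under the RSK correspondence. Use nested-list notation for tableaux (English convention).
P = [[1, 3, 4], [2, 5, 7], [6, 8]], Q = [[1, 2, 6], [3, 4, 8], [5, 7]]

Insert each entry of the permutation into P by Schensted row insertion, recording in Q the position of each new cell.

Insert 6: appended to row 1. P = [[6]].
Insert 8: appended to row 1. P = [[6, 8]].
Insert 2: 2 bumps 6 from row 1; 6 starts row 2. P = [[2, 8], [6]].
Insert 5: 5 bumps 8 from row 1; 8 appends to row 2. P = [[2, 5], [6, 8]].
Insert 1: 1 bumps 2 from row 1; 2 bumps 6 from row 2; 6 starts row 3. P = [[1, 5], [2, 8], [6]].
Insert 7: appended to row 1. P = [[1, 5, 7], [2, 8], [6]].
Insert 3: 3 bumps 5 from row 1; 5 bumps 8 from row 2; 8 appends to row 3. P = [[1, 3, 7], [2, 5], [6, 8]].
Insert 4: 4 bumps 7 from row 1; 7 appends to row 2. P = [[1, 3, 4], [2, 5, 7], [6, 8]].

So P = [[1, 3, 4], [2, 5, 7], [6, 8]], Q = [[1, 2, 6], [3, 4, 8], [5, 7]].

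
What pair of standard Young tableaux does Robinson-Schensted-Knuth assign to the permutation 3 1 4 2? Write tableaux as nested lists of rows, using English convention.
Insert each entry of the permutation into P by Schensted row insertion, recording in Q the position of each new cell.

Insert 3: appended to row 1. P = [[3]].
Insert 1: 1 bumps 3 from row 1; 3 starts row 2. P = [[1], [3]].
Insert 4: appended to row 1. P = [[1, 4], [3]].
Insert 2: 2 bumps 4 from row 1; 4 appends to row 2. P = [[1, 2], [3, 4]].

So P = [[1, 2], [3, 4]], Q = [[1, 3], [2, 4]].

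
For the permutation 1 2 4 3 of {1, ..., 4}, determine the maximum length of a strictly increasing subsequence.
3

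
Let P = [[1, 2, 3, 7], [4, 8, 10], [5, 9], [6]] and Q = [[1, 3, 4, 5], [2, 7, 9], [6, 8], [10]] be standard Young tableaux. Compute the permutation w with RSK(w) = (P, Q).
6 1 5 9 10 2 8 4 7 3

Reverse the RSK construction: for i from n down to 1, find the cell of Q containing i, remove the entry at that cell from P, and reverse-bump it up through P; the value ejected from row 1 is w(i).

Step i=10: Q has 10 at row 4, column 1; remove 6 from row 4 of P and reverse-bump: 6 enters row 3 and ejects 5; 5 enters row 2 and ejects 4; 4 enters row 1 and ejects 3. So w(10) = 3. P is now [[1, 2, 4, 7], [5, 8, 10], [6, 9]].
Step i=9: Q has 9 at row 2, column 3; remove 10 from row 2 of P and reverse-bump: 10 enters row 1 and ejects 7. So w(9) = 7. P is now [[1, 2, 4, 10], [5, 8], [6, 9]].
Step i=8: Q has 8 at row 3, column 2; remove 9 from row 3 of P and reverse-bump: 9 enters row 2 and ejects 8; 8 enters row 1 and ejects 4. So w(8) = 4. P is now [[1, 2, 8, 10], [5, 9], [6]].
Step i=7: Q has 7 at row 2, column 2; remove 9 from row 2 of P and reverse-bump: 9 enters row 1 and ejects 8. So w(7) = 8. P is now [[1, 2, 9, 10], [5], [6]].
Step i=6: Q has 6 at row 3, column 1; remove 6 from row 3 of P and reverse-bump: 6 enters row 2 and ejects 5; 5 enters row 1 and ejects 2. So w(6) = 2. P is now [[1, 5, 9, 10], [6]].
Step i=5: Q has 5 at row 1, column 4; remove that cell from P, ejecting 10. So w(5) = 10. P is now [[1, 5, 9], [6]].
Step i=4: Q has 4 at row 1, column 3; remove that cell from P, ejecting 9. So w(4) = 9. P is now [[1, 5], [6]].
Step i=3: Q has 3 at row 1, column 2; remove that cell from P, ejecting 5. So w(3) = 5. P is now [[1], [6]].
Step i=2: Q has 2 at row 2, column 1; remove 6 from row 2 of P and reverse-bump: 6 enters row 1 and ejects 1. So w(2) = 1. P is now [[6]].
Step i=1: Q has 1 at row 1, column 1; remove that cell from P, ejecting 6. So w(1) = 6. P is now [].

So w = 6 1 5 9 10 2 8 4 7 3.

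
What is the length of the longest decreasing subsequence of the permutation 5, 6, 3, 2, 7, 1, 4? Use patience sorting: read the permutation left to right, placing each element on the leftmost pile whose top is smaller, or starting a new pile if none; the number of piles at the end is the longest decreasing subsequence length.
4

5: new pile. tops = [5]
6: onto pile 1 (replacing 5). tops = [6]
3: new pile. tops = [6, 3]
2: new pile. tops = [6, 3, 2]
7: onto pile 1 (replacing 6). tops = [7, 3, 2]
1: new pile. tops = [7, 3, 2, 1]
4: onto pile 2 (replacing 3). tops = [7, 4, 2, 1]

4 piles, so the longest decreasing subsequence has length 4.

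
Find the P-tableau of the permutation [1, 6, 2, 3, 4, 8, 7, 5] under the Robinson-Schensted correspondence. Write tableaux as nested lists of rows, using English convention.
P = [[1, 2, 3, 4, 5], [6, 7], [8]]

After inserting 1: P = [[1]].
After inserting 6: P = [[1, 6]].
After inserting 2: P = [[1, 2], [6]].
After inserting 3: P = [[1, 2, 3], [6]].
After inserting 4: P = [[1, 2, 3, 4], [6]].
After inserting 8: P = [[1, 2, 3, 4, 8], [6]].
After inserting 7: P = [[1, 2, 3, 4, 7], [6, 8]].
After inserting 5: P = [[1, 2, 3, 4, 5], [6, 7], [8]].

So P = [[1, 2, 3, 4, 5], [6, 7], [8]].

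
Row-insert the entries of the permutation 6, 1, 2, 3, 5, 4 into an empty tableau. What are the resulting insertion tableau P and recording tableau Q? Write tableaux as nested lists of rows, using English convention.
Insert each entry of the permutation into P by Schensted row insertion, recording in Q the position of each new cell.

Insert 6: appended to row 1. P = [[6]].
Insert 1: 1 bumps 6 from row 1; 6 starts row 2. P = [[1], [6]].
Insert 2: appended to row 1. P = [[1, 2], [6]].
Insert 3: appended to row 1. P = [[1, 2, 3], [6]].
Insert 5: appended to row 1. P = [[1, 2, 3, 5], [6]].
Insert 4: 4 bumps 5 from row 1; 5 bumps 6 from row 2; 6 starts row 3. P = [[1, 2, 3, 4], [5], [6]].

So P = [[1, 2, 3, 4], [5], [6]], Q = [[1, 3, 4, 5], [2], [6]].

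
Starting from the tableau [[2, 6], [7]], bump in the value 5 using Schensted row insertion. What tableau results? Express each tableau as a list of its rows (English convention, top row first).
In row 1, 5 replaces 6 (the leftmost entry greater than 5); 6 is bumped to row 2. In row 2, 6 replaces 7 (the leftmost entry greater than 6); 7 is bumped to row 3. 7 starts a new row 3. The new tableau is [[2, 5], [6], [7]].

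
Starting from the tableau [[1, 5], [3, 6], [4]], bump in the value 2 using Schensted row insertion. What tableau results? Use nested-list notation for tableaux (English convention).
In row 1, 2 replaces 5 (the leftmost entry greater than 2); 5 is bumped to row 2. In row 2, 5 replaces 6 (the leftmost entry greater than 5); 6 is bumped to row 3. 6 is appended to row 3. The new tableau is [[1, 2], [3, 5], [4, 6]].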